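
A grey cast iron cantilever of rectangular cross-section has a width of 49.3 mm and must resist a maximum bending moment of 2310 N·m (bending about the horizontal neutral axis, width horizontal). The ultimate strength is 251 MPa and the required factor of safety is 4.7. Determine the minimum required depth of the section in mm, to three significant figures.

h = 72.6 mm

σ_allow = 251/4.7 = 53.40 MPa.
For a rectangular section σ = 6M/(bh²), so h² = 6M/(b σ_allow) = 6×2310000/(49.3×53.40) = 5264 mm².
h = 72.56 mm.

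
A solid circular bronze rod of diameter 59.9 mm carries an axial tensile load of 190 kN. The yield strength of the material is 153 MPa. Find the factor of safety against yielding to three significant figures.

A = πd²/4 = 2818 mm².
σ = F/A = 190000/2818 = 67.42 MPa.
n = 153/67.42 = 2.269.

n = 2.27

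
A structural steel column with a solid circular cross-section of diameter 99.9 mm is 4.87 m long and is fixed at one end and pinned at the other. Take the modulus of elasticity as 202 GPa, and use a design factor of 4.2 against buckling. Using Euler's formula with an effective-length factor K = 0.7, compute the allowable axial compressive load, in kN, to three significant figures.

I = πd⁴/64 = π×99.9⁴/64 = 4.889×10^6 mm⁴.
Effective length L_e = KL = 0.7×4.87 m = 3409 mm.
Euler critical load P_cr = π²EI/L_e² = π²×202000×4.889×10^6/3409² = 838700 N.
P_allow = P_cr/n = 838700/4.2 = 199700 N.

P_allow = 200 kN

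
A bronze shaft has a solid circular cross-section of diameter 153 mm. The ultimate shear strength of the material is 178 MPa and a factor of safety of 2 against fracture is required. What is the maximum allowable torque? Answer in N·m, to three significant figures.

T_allow = 62600 N·m

τ_allow = 178/2 = 89.00 MPa.
For a solid shaft T_allow = τ_allow·πd³/16; πd³/16 = π×153³/16 = 703200 mm³.
T_allow = 89.00×703200 = 6.259×10^7 N·mm = 62590 N·m.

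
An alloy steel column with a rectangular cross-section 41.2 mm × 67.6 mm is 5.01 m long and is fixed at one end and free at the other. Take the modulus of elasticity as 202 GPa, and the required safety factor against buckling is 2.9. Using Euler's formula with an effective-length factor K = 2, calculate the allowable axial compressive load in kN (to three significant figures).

Buckling occurs about the weak axis: I_min = h·b³/12 = 67.6×41.2³/12 = 394000 mm⁴ (b = 41.2 mm is the smaller dimension).
Effective length L_e = KL = 2×5.01 m = 10020 mm.
Euler critical load P_cr = π²EI/L_e² = π²×202000×394000/10020² = 7823 N.
P_allow = P_cr/n = 7823/2.9 = 2698 N.

P_allow = 2.70 kN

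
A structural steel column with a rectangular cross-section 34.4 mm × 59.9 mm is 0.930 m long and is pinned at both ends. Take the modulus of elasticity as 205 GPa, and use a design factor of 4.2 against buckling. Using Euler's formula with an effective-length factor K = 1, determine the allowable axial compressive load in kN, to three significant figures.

Buckling occurs about the weak axis: I_min = h·b³/12 = 59.9×34.4³/12 = 203200 mm⁴ (b = 34.4 mm is the smaller dimension).
Effective length L_e = KL = 1×0.930 m = 930.0 mm.
Euler critical load P_cr = π²EI/L_e² = π²×205000×203200/930.0² = 475300 N.
P_allow = P_cr/n = 475300/4.2 = 113200 N.

P_allow = 113 kN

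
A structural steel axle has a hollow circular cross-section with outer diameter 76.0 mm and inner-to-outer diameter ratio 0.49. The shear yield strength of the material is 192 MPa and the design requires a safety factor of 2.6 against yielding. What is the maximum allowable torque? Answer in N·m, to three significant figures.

T_allow = 6000 N·m

τ_allow = 192/2.6 = 73.85 MPa.
For a hollow shaft T_allow = τ_allow·πd_o³(1−k⁴)/16 with 1−k⁴ = 0.9424, so πd_o³(1−k⁴)/16 = 81220 mm³.
T_allow = 73.85×81220 = 5.998×10^6 N·mm = 5998 N·m.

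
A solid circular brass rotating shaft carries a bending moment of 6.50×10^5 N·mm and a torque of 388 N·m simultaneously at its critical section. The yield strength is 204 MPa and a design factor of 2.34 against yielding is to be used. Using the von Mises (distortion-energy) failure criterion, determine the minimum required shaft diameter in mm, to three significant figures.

d = 44.1 mm

σ_allow = σ_y/n = 204/2.34 = 87.18 MPa.
For a solid shaft σ_b = 32M/(πd³) and τ = 16T/(πd³), so the von Mises stress is σ' = (16/πd³)·√(4M²+3T²).
√(4M²+3T²) = √(4×(650000)² + 3×(388000)²) = 1.463×10^6 N·mm.
d³ = 16×1.463×10^6/(π×87.18) = 85490 mm³.
d = 44.05 mm.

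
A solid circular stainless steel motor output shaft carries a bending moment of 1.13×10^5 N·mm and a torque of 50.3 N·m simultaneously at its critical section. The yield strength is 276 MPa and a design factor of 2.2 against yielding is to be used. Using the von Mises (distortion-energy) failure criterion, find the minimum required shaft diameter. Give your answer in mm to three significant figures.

σ_allow = σ_y/n = 276/2.2 = 125.5 MPa.
For a solid shaft σ_b = 32M/(πd³) and τ = 16T/(πd³), so the von Mises stress is σ' = (16/πd³)·√(4M²+3T²).
√(4M²+3T²) = √(4×(113000)² + 3×(50300)²) = 242200 N·mm.
d³ = 16×242200/(π×125.5) = 9833 mm³.
d = 21.42 mm.

d = 21.4 mm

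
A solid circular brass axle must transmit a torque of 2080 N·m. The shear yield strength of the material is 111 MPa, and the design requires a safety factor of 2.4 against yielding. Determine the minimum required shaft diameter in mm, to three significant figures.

d = 61.2 mm

Allowable shear stress τ_allow = 111/2.4 = 46.25 MPa.
For a solid shaft τ = 16T/(πd³), so d³ = 16T/(π τ_allow) = 16×2080000/(π×46.25) = 229000 mm³.
d = (229000)^(1/3) = 61.18 mm.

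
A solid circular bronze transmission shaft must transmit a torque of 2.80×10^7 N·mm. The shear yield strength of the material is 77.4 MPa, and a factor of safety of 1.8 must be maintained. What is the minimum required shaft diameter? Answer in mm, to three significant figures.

Allowable shear stress τ_allow = 77.4/1.8 = 43.00 MPa.
For a solid shaft τ = 16T/(πd³), so d³ = 16T/(π τ_allow) = 16×2.8000×10^7/(π×43.00) = 3.316×10^6 mm³.
d = (3.316×10^6)^(1/3) = 149.1 mm.

d = 149 mm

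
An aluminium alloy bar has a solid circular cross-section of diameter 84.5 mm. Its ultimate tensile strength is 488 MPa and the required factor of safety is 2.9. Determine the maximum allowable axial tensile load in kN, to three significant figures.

σ_allow = 488/2.9 = 168.3 MPa.
A = πd²/4 = π×84.5²/4 = 5608 mm².
F_allow = σ_allow × A = 168.3×5608 = 943700 N.

F_allow = 944 kN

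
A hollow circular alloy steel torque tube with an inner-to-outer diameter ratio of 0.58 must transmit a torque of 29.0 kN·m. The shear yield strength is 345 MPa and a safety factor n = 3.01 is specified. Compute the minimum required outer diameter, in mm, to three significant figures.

τ_allow = 345/3.01 = 114.6 MPa.
For a hollow shaft τ = 16T/[πd_o³(1−k⁴)] with k = 0.58, so 1−k⁴ = 0.8868.
d_o³ = 16T/[π τ_allow (1−k⁴)] = 16×2.9000×10^7/(π×114.6×0.8868) = 1.453×10^6 mm³.
d_o = 113.3 mm.

d_o = 113 mm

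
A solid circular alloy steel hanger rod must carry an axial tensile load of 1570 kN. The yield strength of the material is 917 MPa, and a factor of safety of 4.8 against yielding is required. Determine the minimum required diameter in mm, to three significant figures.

Allowable stress σ_allow = 917/4.8 = 191.0 MPa.
Required area A = F/σ_allow = 1570000/191.0 = 8218 mm².
A = πd²/4 → d = √(4A/π) = 102.3 mm.

d = 102 mm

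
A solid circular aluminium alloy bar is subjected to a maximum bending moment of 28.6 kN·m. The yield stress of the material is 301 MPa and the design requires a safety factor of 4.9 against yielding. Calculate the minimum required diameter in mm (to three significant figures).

σ_allow = 301/4.9 = 61.43 MPa.
For a solid circular section σ = 32M/(πd³), so d³ = 32M/(π σ_allow) = 32×2.8600×10^7/(π×61.43) = 4.742×10^6 mm³.
d = 168.0 mm.

d = 168 mm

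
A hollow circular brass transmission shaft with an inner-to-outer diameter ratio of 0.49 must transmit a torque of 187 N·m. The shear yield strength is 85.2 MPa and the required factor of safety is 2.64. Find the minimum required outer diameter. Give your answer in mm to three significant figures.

d_o = 31.5 mm

τ_allow = 85.2/2.64 = 32.27 MPa.
For a hollow shaft τ = 16T/[πd_o³(1−k⁴)] with k = 0.49, so 1−k⁴ = 0.9424.
d_o³ = 16T/[π τ_allow (1−k⁴)] = 16×187000/(π×32.27×0.9424) = 31320 mm³.
d_o = 31.52 mm.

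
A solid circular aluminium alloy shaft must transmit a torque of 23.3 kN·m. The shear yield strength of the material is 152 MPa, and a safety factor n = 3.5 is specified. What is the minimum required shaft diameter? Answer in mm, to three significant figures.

Allowable shear stress τ_allow = 152/3.5 = 43.43 MPa.
For a solid shaft τ = 16T/(πd³), so d³ = 16T/(π τ_allow) = 16×2.3300×10^7/(π×43.43) = 2.732×10^6 mm³.
d = (2.732×10^6)^(1/3) = 139.8 mm.

d = 140 mm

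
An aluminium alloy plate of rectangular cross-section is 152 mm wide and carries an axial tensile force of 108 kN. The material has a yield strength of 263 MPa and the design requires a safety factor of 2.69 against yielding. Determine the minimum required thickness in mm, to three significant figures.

t = 7.27 mm

σ_allow = 263/2.69 = 97.77 MPa.
Required area A = F/σ_allow = 108000/97.77 = 1105 mm².
t = A/w = 1105/152 = 7.267 mm.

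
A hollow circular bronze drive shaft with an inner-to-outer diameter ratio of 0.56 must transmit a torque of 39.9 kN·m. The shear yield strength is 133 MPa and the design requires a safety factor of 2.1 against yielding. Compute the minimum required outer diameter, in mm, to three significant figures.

d_o = 153 mm

τ_allow = 133/2.1 = 63.33 MPa.
For a hollow shaft τ = 16T/[πd_o³(1−k⁴)] with k = 0.56, so 1−k⁴ = 0.9017.
d_o³ = 16T/[π τ_allow (1−k⁴)] = 16×3.9900×10^7/(π×63.33×0.9017) = 3.559×10^6 mm³.
d_o = 152.7 mm.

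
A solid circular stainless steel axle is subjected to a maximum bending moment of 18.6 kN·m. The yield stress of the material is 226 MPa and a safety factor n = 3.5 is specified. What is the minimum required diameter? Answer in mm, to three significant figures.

σ_allow = 226/3.5 = 64.57 MPa.
For a solid circular section σ = 32M/(πd³), so d³ = 32M/(π σ_allow) = 32×1.8600×10^7/(π×64.57) = 2.934×10^6 mm³.
d = 143.2 mm.

d = 143 mm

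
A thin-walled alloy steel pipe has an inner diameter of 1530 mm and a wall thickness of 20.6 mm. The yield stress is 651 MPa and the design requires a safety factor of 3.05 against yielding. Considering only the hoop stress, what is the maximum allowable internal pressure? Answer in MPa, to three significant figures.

p_allow = 5.75 MPa

σ_allow = 651/3.05 = 213.4 MPa.
σ_h = pD/(2t) → p_allow = 2σ_allow t/D = 2×213.4×20.6/1530 = 5.748 MPa.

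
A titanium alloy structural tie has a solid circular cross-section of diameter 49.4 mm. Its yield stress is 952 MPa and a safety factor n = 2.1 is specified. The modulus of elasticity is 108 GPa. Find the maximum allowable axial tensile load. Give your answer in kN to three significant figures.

F_allow = 869 kN

σ_allow = 952/2.1 = 453.3 MPa.
A = πd²/4 = π×49.4²/4 = 1917 mm².
F_allow = σ_allow × A = 453.3×1917 = 868900 N.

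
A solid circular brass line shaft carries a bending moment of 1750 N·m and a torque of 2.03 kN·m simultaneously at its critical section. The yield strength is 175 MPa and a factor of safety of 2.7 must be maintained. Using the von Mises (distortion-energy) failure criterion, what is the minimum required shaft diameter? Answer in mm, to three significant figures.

σ_allow = σ_y/n = 175/2.7 = 64.81 MPa.
For a solid shaft σ_b = 32M/(πd³) and τ = 16T/(πd³), so the von Mises stress is σ' = (16/πd³)·√(4M²+3T²).
√(4M²+3T²) = √(4×(1.750×10^6)² + 3×(2.030×10^6)²) = 4.961×10^6 N·mm.
d³ = 16×4.961×10^6/(π×64.81) = 389800 mm³.
d = 73.05 mm.

d = 73.1 mm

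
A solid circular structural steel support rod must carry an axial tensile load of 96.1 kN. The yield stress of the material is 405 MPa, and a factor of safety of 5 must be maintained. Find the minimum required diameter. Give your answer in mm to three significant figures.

Allowable stress σ_allow = 405/5 = 81.00 MPa.
Required area A = F/σ_allow = 96100/81.00 = 1186 mm².
A = πd²/4 → d = √(4A/π) = 38.87 mm.

d = 38.9 mm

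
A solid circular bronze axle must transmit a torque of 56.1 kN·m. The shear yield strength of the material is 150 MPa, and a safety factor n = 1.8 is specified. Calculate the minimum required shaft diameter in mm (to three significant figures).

Allowable shear stress τ_allow = 150/1.8 = 83.33 MPa.
For a solid shaft τ = 16T/(πd³), so d³ = 16T/(π τ_allow) = 16×5.6100×10^7/(π×83.33) = 3.429×10^6 mm³.
d = (3.429×10^6)^(1/3) = 150.8 mm.

d = 151 mm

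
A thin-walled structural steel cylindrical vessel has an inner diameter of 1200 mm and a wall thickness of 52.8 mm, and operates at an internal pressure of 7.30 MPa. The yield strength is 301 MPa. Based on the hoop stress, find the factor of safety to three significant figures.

n = 3.63

σ_h = pD/(2t) = 7.30×1200/(2×52.8) = 82.95 MPa.
n = 301/82.95 = 3.628.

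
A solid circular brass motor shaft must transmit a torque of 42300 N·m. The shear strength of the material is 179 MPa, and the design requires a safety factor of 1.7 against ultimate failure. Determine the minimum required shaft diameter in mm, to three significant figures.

d = 127 mm

Allowable shear stress τ_allow = 179/1.7 = 105.3 MPa.
For a solid shaft τ = 16T/(πd³), so d³ = 16T/(π τ_allow) = 16×4.2300×10^7/(π×105.3) = 2.046×10^6 mm³.
d = (2.046×10^6)^(1/3) = 127.0 mm.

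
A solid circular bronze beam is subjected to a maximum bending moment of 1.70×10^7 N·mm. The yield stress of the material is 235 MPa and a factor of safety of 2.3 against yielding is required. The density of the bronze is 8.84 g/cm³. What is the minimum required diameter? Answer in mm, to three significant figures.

σ_allow = 235/2.3 = 102.2 MPa.
For a solid circular section σ = 32M/(πd³), so d³ = 32M/(π σ_allow) = 32×1.7000×10^7/(π×102.2) = 1.695×10^6 mm³.
d = 119.2 mm.

d = 119 mm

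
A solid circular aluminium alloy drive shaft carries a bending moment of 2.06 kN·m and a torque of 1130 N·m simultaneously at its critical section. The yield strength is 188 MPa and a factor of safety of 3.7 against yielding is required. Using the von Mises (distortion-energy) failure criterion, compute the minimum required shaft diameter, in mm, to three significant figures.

σ_allow = σ_y/n = 188/3.7 = 50.81 MPa.
For a solid shaft σ_b = 32M/(πd³) and τ = 16T/(πd³), so the von Mises stress is σ' = (16/πd³)·√(4M²+3T²).
√(4M²+3T²) = √(4×(2.060×10^6)² + 3×(1.130×10^6)²) = 4.561×10^6 N·mm.
d³ = 16×4.561×10^6/(π×50.81) = 457200 mm³.
d = 77.04 mm.

d = 77.0 mm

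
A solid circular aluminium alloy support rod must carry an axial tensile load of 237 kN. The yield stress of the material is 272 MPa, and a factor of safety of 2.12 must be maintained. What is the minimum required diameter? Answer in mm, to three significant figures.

d = 48.5 mm

Allowable stress σ_allow = 272/2.12 = 128.3 MPa.
Required area A = F/σ_allow = 237000/128.3 = 1847 mm².
A = πd²/4 → d = √(4A/π) = 48.50 mm.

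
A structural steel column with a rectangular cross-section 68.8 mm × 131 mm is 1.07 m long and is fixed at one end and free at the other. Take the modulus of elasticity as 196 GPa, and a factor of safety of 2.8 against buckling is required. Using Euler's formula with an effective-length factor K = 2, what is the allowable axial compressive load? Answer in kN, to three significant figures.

Buckling occurs about the weak axis: I_min = h·b³/12 = 131×68.8³/12 = 3.555×10^6 mm⁴ (b = 68.8 mm is the smaller dimension).
Effective length L_e = KL = 2×1.07 m = 2140 mm.
Euler critical load P_cr = π²EI/L_e² = π²×196000×3.555×10^6/2140² = 1.502×10^6 N.
P_allow = P_cr/n = 1.502×10^6/2.8 = 536300 N.

P_allow = 536 kN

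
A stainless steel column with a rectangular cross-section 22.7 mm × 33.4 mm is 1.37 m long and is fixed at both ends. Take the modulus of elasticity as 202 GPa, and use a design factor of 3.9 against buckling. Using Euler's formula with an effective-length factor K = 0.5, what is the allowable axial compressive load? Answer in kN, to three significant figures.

P_allow = 35.5 kN

Buckling occurs about the weak axis: I_min = h·b³/12 = 33.4×22.7³/12 = 32560 mm⁴ (b = 22.7 mm is the smaller dimension).
Effective length L_e = KL = 0.5×1.37 m = 685.0 mm.
Euler critical load P_cr = π²EI/L_e² = π²×202000×32560/685.0² = 138300 N.
P_allow = P_cr/n = 138300/3.9 = 35470 N.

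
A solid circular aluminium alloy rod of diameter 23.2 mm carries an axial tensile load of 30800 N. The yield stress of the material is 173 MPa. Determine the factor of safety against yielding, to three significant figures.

A = πd²/4 = 422.7 mm².
σ = F/A = 30800/422.7 = 72.86 MPa.
n = 173/72.86 = 2.374.

n = 2.37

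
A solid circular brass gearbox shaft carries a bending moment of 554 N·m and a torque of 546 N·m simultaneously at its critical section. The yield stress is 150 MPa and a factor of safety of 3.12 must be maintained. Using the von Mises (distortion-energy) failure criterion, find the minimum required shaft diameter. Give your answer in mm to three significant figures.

d = 53.6 mm

σ_allow = σ_y/n = 150/3.12 = 48.08 MPa.
For a solid shaft σ_b = 32M/(πd³) and τ = 16T/(πd³), so the von Mises stress is σ' = (16/πd³)·√(4M²+3T²).
√(4M²+3T²) = √(4×(554000)² + 3×(546000)²) = 1.457×10^6 N·mm.
d³ = 16×1.457×10^6/(π×48.08) = 154300 mm³.
d = 53.64 mm.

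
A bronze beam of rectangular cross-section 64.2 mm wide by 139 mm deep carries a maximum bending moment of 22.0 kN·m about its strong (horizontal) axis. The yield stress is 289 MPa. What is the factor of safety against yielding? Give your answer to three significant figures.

n = 2.72

Section modulus S = bh²/6 = 64.2×139²/6 = 206700 mm³.
σ = M/S = 2.2000×10^7/206700 = 106.4 MPa.
n = 289/106.4 = 2.716.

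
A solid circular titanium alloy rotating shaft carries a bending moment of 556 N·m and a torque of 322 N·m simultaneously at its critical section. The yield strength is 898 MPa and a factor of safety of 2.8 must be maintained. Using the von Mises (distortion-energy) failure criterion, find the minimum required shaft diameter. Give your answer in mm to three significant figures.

σ_allow = σ_y/n = 898/2.8 = 320.7 MPa.
For a solid shaft σ_b = 32M/(πd³) and τ = 16T/(πd³), so the von Mises stress is σ' = (16/πd³)·√(4M²+3T²).
√(4M²+3T²) = √(4×(556000)² + 3×(322000)²) = 1.244×10^6 N·mm.
d³ = 16×1.244×10^6/(π×320.7) = 19760 mm³.
d = 27.03 mm.

d = 27.0 mm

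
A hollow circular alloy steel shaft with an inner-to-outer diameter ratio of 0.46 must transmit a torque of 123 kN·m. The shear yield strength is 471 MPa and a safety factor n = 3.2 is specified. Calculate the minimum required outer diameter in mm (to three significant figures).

τ_allow = 471/3.2 = 147.2 MPa.
For a hollow shaft τ = 16T/[πd_o³(1−k⁴)] with k = 0.46, so 1−k⁴ = 0.9552.
d_o³ = 16T/[π τ_allow (1−k⁴)] = 16×1.2300×10^8/(π×147.2×0.9552) = 4.456×10^6 mm³.
d_o = 164.6 mm.

d_o = 165 mm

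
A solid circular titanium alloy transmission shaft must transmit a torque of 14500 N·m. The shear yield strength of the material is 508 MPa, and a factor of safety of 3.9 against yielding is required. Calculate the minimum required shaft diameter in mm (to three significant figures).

Allowable shear stress τ_allow = 508/3.9 = 130.3 MPa.
For a solid shaft τ = 16T/(πd³), so d³ = 16T/(π τ_allow) = 16×1.4500×10^7/(π×130.3) = 566900 mm³.
d = (566900)^(1/3) = 82.76 mm.

d = 82.8 mm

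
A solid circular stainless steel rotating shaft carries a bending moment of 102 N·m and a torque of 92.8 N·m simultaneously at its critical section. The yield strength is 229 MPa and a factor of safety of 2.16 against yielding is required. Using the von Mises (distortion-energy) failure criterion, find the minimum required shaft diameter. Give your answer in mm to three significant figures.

d = 23.2 mm

σ_allow = σ_y/n = 229/2.16 = 106.0 MPa.
For a solid shaft σ_b = 32M/(πd³) and τ = 16T/(πd³), so the von Mises stress is σ' = (16/πd³)·√(4M²+3T²).
√(4M²+3T²) = √(4×(102000)² + 3×(92800)²) = 259700 N·mm.
d³ = 16×259700/(π×106.0) = 12480 mm³.
d = 23.19 mm.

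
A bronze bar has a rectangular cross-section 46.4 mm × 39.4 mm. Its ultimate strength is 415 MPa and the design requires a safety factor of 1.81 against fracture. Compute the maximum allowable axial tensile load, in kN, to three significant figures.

F_allow = 419 kN

σ_allow = 415/1.81 = 229.3 MPa.
A = 46.4×39.4 = 1828 mm².
F_allow = σ_allow × A = 229.3×1828 = 419200 N.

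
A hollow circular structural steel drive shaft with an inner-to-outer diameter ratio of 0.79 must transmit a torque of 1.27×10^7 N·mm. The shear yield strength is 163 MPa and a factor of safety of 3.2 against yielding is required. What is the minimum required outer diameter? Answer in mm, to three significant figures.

d_o = 128 mm

τ_allow = 163/3.2 = 50.94 MPa.
For a hollow shaft τ = 16T/[πd_o³(1−k⁴)] with k = 0.79, so 1−k⁴ = 0.6105.
d_o³ = 16T/[π τ_allow (1−k⁴)] = 16×1.2700×10^7/(π×50.94×0.6105) = 2.080×10^6 mm³.
d_o = 127.6 mm.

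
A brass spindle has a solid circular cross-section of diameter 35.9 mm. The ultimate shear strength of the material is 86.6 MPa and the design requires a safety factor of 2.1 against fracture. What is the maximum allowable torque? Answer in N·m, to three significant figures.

τ_allow = 86.6/2.1 = 41.24 MPa.
For a solid shaft T_allow = τ_allow·πd³/16; πd³/16 = π×35.9³/16 = 9085 mm³.
T_allow = 41.24×9085 = 374600 N·mm = 374.6 N·m.

T_allow = 375 N·m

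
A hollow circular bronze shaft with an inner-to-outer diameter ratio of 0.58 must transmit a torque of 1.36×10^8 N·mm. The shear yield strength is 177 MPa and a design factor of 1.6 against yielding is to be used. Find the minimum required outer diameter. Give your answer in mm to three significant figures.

d_o = 192 mm

τ_allow = 177/1.6 = 110.6 MPa.
For a hollow shaft τ = 16T/[πd_o³(1−k⁴)] with k = 0.58, so 1−k⁴ = 0.8868.
d_o³ = 16T/[π τ_allow (1−k⁴)] = 16×1.3600×10^8/(π×110.6×0.8868) = 7.060×10^6 mm³.
d_o = 191.8 mm.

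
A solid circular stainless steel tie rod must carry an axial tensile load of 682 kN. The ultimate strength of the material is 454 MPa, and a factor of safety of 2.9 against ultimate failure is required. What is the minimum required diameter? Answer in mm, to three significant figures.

d = 74.5 mm

Allowable stress σ_allow = 454/2.9 = 156.6 MPa.
Required area A = F/σ_allow = 682000/156.6 = 4356 mm².
A = πd²/4 → d = √(4A/π) = 74.48 mm.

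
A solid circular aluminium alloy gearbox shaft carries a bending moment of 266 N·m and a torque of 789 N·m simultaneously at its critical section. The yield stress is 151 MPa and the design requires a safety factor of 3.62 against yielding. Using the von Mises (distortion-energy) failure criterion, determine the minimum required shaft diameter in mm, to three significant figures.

d = 56.4 mm

σ_allow = σ_y/n = 151/3.62 = 41.71 MPa.
For a solid shaft σ_b = 32M/(πd³) and τ = 16T/(πd³), so the von Mises stress is σ' = (16/πd³)·√(4M²+3T²).
√(4M²+3T²) = √(4×(266000)² + 3×(789000)²) = 1.466×10^6 N·mm.
d³ = 16×1.466×10^6/(π×41.71) = 179100 mm³.
d = 56.36 mm.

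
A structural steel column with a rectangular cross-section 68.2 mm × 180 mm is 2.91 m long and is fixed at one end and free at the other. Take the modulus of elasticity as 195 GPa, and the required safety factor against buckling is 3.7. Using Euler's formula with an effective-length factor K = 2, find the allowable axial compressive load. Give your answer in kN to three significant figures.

P_allow = 73.1 kN

Buckling occurs about the weak axis: I_min = h·b³/12 = 180×68.2³/12 = 4.758×10^6 mm⁴ (b = 68.2 mm is the smaller dimension).
Effective length L_e = KL = 2×2.91 m = 5820 mm.
Euler critical load P_cr = π²EI/L_e² = π²×195000×4.758×10^6/5820² = 270400 N.
P_allow = P_cr/n = 270400/3.7 = 73070 N.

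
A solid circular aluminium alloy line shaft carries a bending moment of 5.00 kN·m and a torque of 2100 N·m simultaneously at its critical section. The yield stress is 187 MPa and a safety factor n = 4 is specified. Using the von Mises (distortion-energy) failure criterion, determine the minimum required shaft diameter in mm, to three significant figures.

d = 105 mm

σ_allow = σ_y/n = 187/4 = 46.75 MPa.
For a solid shaft σ_b = 32M/(πd³) and τ = 16T/(πd³), so the von Mises stress is σ' = (16/πd³)·√(4M²+3T²).
√(4M²+3T²) = √(4×(5.000×10^6)² + 3×(2.100×10^6)²) = 1.064×10^7 N·mm.
d³ = 16×1.064×10^7/(π×46.75) = 1.159×10^6 mm³.
d = 105.0 mm.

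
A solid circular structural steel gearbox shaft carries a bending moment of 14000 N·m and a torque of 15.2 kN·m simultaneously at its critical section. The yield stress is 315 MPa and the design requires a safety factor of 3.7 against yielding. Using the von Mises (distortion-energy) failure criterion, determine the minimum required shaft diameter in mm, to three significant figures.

d = 132 mm

σ_allow = σ_y/n = 315/3.7 = 85.14 MPa.
For a solid shaft σ_b = 32M/(πd³) and τ = 16T/(πd³), so the von Mises stress is σ' = (16/πd³)·√(4M²+3T²).
√(4M²+3T²) = √(4×(1.400×10^7)² + 3×(1.520×10^7)²) = 3.843×10^7 N·mm.
d³ = 16×3.843×10^7/(π×85.14) = 2.299×10^6 mm³.
d = 132.0 mm.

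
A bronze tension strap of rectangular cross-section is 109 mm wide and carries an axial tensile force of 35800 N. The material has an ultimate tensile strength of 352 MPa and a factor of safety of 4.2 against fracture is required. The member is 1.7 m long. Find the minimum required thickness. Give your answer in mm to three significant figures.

σ_allow = 352/4.2 = 83.81 MPa.
Required area A = F/σ_allow = 35800/83.81 = 427.2 mm².
t = A/w = 427.2/109 = 3.919 mm.

t = 3.92 mm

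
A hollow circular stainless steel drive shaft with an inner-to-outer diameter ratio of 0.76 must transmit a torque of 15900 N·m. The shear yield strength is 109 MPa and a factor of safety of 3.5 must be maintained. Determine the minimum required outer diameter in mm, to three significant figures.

τ_allow = 109/3.5 = 31.14 MPa.
For a hollow shaft τ = 16T/[πd_o³(1−k⁴)] with k = 0.76, so 1−k⁴ = 0.6664.
d_o³ = 16T/[π τ_allow (1−k⁴)] = 16×1.5900×10^7/(π×31.14×0.6664) = 3.902×10^6 mm³.
d_o = 157.4 mm.

d_o = 157 mm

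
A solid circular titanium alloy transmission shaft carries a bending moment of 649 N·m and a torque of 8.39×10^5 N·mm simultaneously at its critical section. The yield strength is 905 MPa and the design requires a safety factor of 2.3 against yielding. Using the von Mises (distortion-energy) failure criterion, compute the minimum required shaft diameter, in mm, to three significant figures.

d = 29.3 mm

σ_allow = σ_y/n = 905/2.3 = 393.5 MPa.
For a solid shaft σ_b = 32M/(πd³) and τ = 16T/(πd³), so the von Mises stress is σ' = (16/πd³)·√(4M²+3T²).
√(4M²+3T²) = √(4×(649000)² + 3×(839000)²) = 1.948×10^6 N·mm.
d³ = 16×1.948×10^6/(π×393.5) = 25220 mm³.
d = 29.33 mm.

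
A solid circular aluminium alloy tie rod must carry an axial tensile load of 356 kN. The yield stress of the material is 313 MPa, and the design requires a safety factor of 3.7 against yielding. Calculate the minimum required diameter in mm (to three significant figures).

Allowable stress σ_allow = 313/3.7 = 84.59 MPa.
Required area A = F/σ_allow = 356000/84.59 = 4208 mm².
A = πd²/4 → d = √(4A/π) = 73.20 mm.

d = 73.2 mm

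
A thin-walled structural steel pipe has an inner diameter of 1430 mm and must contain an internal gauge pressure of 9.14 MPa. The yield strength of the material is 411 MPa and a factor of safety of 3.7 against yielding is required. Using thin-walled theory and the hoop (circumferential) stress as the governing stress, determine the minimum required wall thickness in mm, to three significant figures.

t = 58.8 mm

σ_allow = 411/3.7 = 111.1 MPa.
Hoop stress σ_h = pD/(2t), so t = pD/(2σ_allow) = 9.14×1430/(2×111.1) = 58.83 mm.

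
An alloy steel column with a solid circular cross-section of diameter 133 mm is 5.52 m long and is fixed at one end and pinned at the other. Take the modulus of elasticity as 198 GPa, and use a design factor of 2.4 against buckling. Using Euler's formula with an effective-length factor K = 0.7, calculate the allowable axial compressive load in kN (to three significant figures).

P_allow = 838 kN

I = πd⁴/64 = π×133⁴/64 = 1.536×10^7 mm⁴.
Effective length L_e = KL = 0.7×5.52 m = 3864 mm.
Euler critical load P_cr = π²EI/L_e² = π²×198000×1.536×10^7/3864² = 2.010×10^6 N.
P_allow = P_cr/n = 2.010×10^6/2.4 = 837600 N.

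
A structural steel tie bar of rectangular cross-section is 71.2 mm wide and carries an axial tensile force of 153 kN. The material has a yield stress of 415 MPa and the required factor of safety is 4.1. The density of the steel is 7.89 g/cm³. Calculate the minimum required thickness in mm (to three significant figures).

t = 21.2 mm

σ_allow = 415/4.1 = 101.2 MPa.
Required area A = F/σ_allow = 153000/101.2 = 1512 mm².
t = A/w = 1512/71.2 = 21.23 mm.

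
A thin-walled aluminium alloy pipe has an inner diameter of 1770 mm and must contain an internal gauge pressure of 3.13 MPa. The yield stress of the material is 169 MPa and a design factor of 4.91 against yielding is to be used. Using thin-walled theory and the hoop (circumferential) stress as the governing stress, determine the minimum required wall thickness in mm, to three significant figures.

t = 80.5 mm

σ_allow = 169/4.91 = 34.42 MPa.
Hoop stress σ_h = pD/(2t), so t = pD/(2σ_allow) = 3.13×1770/(2×34.42) = 80.48 mm.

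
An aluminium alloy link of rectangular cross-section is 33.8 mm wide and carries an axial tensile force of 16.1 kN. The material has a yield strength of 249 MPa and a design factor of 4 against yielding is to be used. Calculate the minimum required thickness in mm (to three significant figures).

σ_allow = 249/4 = 62.25 MPa.
Required area A = F/σ_allow = 16100/62.25 = 258.6 mm².
t = A/w = 258.6/33.8 = 7.652 mm.

t = 7.65 mm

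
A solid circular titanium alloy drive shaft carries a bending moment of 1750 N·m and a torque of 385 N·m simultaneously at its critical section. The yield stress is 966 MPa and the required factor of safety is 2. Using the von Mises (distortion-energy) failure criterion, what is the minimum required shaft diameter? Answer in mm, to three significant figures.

σ_allow = σ_y/n = 966/2 = 483.0 MPa.
For a solid shaft σ_b = 32M/(πd³) and τ = 16T/(πd³), so the von Mises stress is σ' = (16/πd³)·√(4M²+3T²).
√(4M²+3T²) = √(4×(1.750×10^6)² + 3×(385000)²) = 3.563×10^6 N·mm.
d³ = 16×3.563×10^6/(π×483.0) = 37570 mm³.
d = 33.49 mm.

d = 33.5 mm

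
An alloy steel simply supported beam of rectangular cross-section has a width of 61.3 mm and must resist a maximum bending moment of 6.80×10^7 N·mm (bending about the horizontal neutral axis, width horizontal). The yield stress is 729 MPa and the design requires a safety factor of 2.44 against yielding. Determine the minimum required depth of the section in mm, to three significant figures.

σ_allow = 729/2.44 = 298.8 MPa.
For a rectangular section σ = 6M/(bh²), so h² = 6M/(b σ_allow) = 6×6.8000×10^7/(61.3×298.8) = 22280 mm².
h = 149.3 mm.

h = 149 mm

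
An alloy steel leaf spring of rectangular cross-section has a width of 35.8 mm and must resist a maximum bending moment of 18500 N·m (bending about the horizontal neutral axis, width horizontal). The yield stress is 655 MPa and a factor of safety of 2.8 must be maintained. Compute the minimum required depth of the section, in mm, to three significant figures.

h = 115 mm

σ_allow = 655/2.8 = 233.9 MPa.
For a rectangular section σ = 6M/(bh²), so h² = 6M/(b σ_allow) = 6×1.8500×10^7/(35.8×233.9) = 13250 mm².
h = 115.1 mm.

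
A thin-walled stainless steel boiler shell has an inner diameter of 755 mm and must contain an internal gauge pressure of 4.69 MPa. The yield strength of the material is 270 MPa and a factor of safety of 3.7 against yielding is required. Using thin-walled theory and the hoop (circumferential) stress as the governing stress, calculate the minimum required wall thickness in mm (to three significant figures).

σ_allow = 270/3.7 = 72.97 MPa.
Hoop stress σ_h = pD/(2t), so t = pD/(2σ_allow) = 4.69×755/(2×72.97) = 24.26 mm.

t = 24.3 mm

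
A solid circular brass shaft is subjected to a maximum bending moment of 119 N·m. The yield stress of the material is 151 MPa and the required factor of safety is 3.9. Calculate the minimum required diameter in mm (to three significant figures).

d = 31.5 mm

σ_allow = 151/3.9 = 38.72 MPa.
For a solid circular section σ = 32M/(πd³), so d³ = 32M/(π σ_allow) = 32×119000/(π×38.72) = 31310 mm³.
d = 31.52 mm.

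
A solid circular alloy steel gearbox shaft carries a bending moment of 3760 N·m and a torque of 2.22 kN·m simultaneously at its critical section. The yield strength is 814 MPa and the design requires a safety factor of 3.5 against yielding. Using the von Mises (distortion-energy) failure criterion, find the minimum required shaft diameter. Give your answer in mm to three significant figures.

d = 57.0 mm

σ_allow = σ_y/n = 814/3.5 = 232.6 MPa.
For a solid shaft σ_b = 32M/(πd³) and τ = 16T/(πd³), so the von Mises stress is σ' = (16/πd³)·√(4M²+3T²).
√(4M²+3T²) = √(4×(3.760×10^6)² + 3×(2.220×10^6)²) = 8.446×10^6 N·mm.
d³ = 16×8.446×10^6/(π×232.6) = 185000 mm³.
d = 56.98 mm.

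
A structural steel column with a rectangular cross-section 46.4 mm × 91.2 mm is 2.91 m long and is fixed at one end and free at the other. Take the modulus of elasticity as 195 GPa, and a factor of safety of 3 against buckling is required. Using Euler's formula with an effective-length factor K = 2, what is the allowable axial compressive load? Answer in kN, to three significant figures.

Buckling occurs about the weak axis: I_min = h·b³/12 = 91.2×46.4³/12 = 759200 mm⁴ (b = 46.4 mm is the smaller dimension).
Effective length L_e = KL = 2×2.91 m = 5820 mm.
Euler critical load P_cr = π²EI/L_e² = π²×195000×759200/5820² = 43140 N.
P_allow = P_cr/n = 43140/3 = 14380 N.

P_allow = 14.4 kN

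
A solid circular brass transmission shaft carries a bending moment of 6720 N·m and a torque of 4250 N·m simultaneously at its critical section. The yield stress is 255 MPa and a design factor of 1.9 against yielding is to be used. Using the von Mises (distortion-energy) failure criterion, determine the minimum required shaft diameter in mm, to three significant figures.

σ_allow = σ_y/n = 255/1.9 = 134.2 MPa.
For a solid shaft σ_b = 32M/(πd³) and τ = 16T/(πd³), so the von Mises stress is σ' = (16/πd³)·√(4M²+3T²).
√(4M²+3T²) = √(4×(6.720×10^6)² + 3×(4.250×10^6)²) = 1.532×10^7 N·mm.
d³ = 16×1.532×10^7/(π×134.2) = 581500 mm³.
d = 83.47 mm.

d = 83.5 mm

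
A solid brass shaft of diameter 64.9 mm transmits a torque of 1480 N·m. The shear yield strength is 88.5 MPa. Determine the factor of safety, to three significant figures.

τ = 16T/(πd³) = 16×1480000/(π×64.9³) = 27.57 MPa.
n = τ_limit/τ = 88.5/27.57 = 3.210.

n = 3.21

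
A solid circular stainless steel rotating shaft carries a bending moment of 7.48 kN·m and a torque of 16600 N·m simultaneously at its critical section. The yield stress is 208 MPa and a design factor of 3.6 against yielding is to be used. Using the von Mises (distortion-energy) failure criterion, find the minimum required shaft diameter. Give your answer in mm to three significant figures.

d = 142 mm

σ_allow = σ_y/n = 208/3.6 = 57.78 MPa.
For a solid shaft σ_b = 32M/(πd³) and τ = 16T/(πd³), so the von Mises stress is σ' = (16/πd³)·√(4M²+3T²).
√(4M²+3T²) = √(4×(7.480×10^6)² + 3×(1.660×10^7)²) = 3.241×10^7 N·mm.
d³ = 16×3.241×10^7/(π×57.78) = 2.857×10^6 mm³.
d = 141.9 mm.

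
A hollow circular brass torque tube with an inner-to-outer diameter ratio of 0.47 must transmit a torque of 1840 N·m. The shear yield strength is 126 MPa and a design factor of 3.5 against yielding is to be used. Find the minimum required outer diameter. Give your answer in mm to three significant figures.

d_o = 64.9 mm

τ_allow = 126/3.5 = 36.00 MPa.
For a hollow shaft τ = 16T/[πd_o³(1−k⁴)] with k = 0.47, so 1−k⁴ = 0.9512.
d_o³ = 16T/[π τ_allow (1−k⁴)] = 16×1840000/(π×36.00×0.9512) = 273700 mm³.
d_o = 64.92 mm.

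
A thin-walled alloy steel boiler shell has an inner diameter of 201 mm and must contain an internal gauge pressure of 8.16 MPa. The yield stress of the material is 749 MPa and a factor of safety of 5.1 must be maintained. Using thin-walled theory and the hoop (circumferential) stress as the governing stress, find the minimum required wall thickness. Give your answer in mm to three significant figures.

σ_allow = 749/5.1 = 146.9 MPa.
Hoop stress σ_h = pD/(2t), so t = pD/(2σ_allow) = 8.16×201/(2×146.9) = 5.584 mm.

t = 5.58 mm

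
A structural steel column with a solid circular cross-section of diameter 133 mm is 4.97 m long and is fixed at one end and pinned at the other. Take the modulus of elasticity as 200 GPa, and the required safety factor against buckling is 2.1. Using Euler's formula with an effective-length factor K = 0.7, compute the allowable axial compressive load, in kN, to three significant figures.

I = πd⁴/64 = π×133⁴/64 = 1.536×10^7 mm⁴.
Effective length L_e = KL = 0.7×4.97 m = 3479 mm.
Euler critical load P_cr = π²EI/L_e² = π²×200000×1.536×10^7/3479² = 2.505×10^6 N.
P_allow = P_cr/n = 2.505×10^6/2.1 = 1.193×10^6 N.

P_allow = 1190 kN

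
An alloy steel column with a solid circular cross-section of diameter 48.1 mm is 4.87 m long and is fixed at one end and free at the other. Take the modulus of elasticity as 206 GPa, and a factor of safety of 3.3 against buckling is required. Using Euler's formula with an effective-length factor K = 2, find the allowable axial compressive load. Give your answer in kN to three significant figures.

I = πd⁴/64 = π×48.1⁴/64 = 262800 mm⁴.
Effective length L_e = KL = 2×4.87 m = 9740 mm.
Euler critical load P_cr = π²EI/L_e² = π²×206000×262800/9740² = 5631 N.
P_allow = P_cr/n = 5631/3.3 = 1706 N.

P_allow = 1.71 kN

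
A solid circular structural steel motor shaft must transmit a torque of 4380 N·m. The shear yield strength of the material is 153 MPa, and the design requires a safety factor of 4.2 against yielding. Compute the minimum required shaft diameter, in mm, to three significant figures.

Allowable shear stress τ_allow = 153/4.2 = 36.43 MPa.
For a solid shaft τ = 16T/(πd³), so d³ = 16T/(π τ_allow) = 16×4380000/(π×36.43) = 612400 mm³.
d = (612400)^(1/3) = 84.92 mm.

d = 84.9 mm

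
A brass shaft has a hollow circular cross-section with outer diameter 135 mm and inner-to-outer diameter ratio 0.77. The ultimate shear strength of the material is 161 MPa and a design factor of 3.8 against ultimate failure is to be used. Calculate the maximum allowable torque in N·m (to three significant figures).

τ_allow = 161/3.8 = 42.37 MPa.
For a hollow shaft T_allow = τ_allow·πd_o³(1−k⁴)/16 with 1−k⁴ = 0.6485, so πd_o³(1−k⁴)/16 = 313300 mm³.
T_allow = 42.37×313300 = 1.327×10^7 N·mm = 13270 N·m.

T_allow = 13300 N·m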